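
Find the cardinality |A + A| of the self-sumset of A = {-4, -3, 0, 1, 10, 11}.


A + A = {a + a' : a, a' ∈ A}; |A| = 6.
General bounds: 2|A| - 1 ≤ |A + A| ≤ |A|(|A|+1)/2, i.e. 11 ≤ |A + A| ≤ 21.
Lower bound 2|A|-1 is attained iff A is an arithmetic progression.
Enumerate sums a + a' for a ≤ a' (symmetric, so this suffices):
a = -4: -4+-4=-8, -4+-3=-7, -4+0=-4, -4+1=-3, -4+10=6, -4+11=7
a = -3: -3+-3=-6, -3+0=-3, -3+1=-2, -3+10=7, -3+11=8
a = 0: 0+0=0, 0+1=1, 0+10=10, 0+11=11
a = 1: 1+1=2, 1+10=11, 1+11=12
a = 10: 10+10=20, 10+11=21
a = 11: 11+11=22
Distinct sums: {-8, -7, -6, -4, -3, -2, 0, 1, 2, 6, 7, 8, 10, 11, 12, 20, 21, 22}
|A + A| = 18

|A + A| = 18


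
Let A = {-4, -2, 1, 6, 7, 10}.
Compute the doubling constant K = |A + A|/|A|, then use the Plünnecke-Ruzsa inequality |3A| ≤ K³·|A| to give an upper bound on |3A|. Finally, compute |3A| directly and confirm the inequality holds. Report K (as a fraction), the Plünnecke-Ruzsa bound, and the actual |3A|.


|A| = 6.
Step 1: Compute A + A by enumerating all 36 pairs.
A + A = {-8, -6, -4, -3, -1, 2, 3, 4, 5, 6, 7, 8, 11, 12, 13, 14, 16, 17, 20}, so |A + A| = 19.
Step 2: Doubling constant K = |A + A|/|A| = 19/6 = 19/6 ≈ 3.1667.
Step 3: Plünnecke-Ruzsa gives |3A| ≤ K³·|A| = (3.1667)³ · 6 ≈ 190.5278.
Step 4: Compute 3A = A + A + A directly by enumerating all triples (a,b,c) ∈ A³; |3A| = 37.
Step 5: Check 37 ≤ 190.5278? Yes ✓.

K = 19/6, Plünnecke-Ruzsa bound K³|A| ≈ 190.5278, |3A| = 37, inequality holds.


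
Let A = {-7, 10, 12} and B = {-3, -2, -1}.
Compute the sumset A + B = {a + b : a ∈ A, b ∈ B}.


A + B = {a + b : a ∈ A, b ∈ B}.
Enumerate all |A|·|B| = 3·3 = 9 pairs (a, b) and collect distinct sums.
a = -7: -7+-3=-10, -7+-2=-9, -7+-1=-8
a = 10: 10+-3=7, 10+-2=8, 10+-1=9
a = 12: 12+-3=9, 12+-2=10, 12+-1=11
Collecting distinct sums: A + B = {-10, -9, -8, 7, 8, 9, 10, 11}
|A + B| = 8

A + B = {-10, -9, -8, 7, 8, 9, 10, 11}


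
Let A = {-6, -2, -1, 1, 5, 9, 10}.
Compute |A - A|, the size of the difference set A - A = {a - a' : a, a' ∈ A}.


A - A = {a - a' : a, a' ∈ A}; |A| = 7.
Bounds: 2|A|-1 ≤ |A - A| ≤ |A|² - |A| + 1, i.e. 13 ≤ |A - A| ≤ 43.
Note: 0 ∈ A - A always (from a - a). The set is symmetric: if d ∈ A - A then -d ∈ A - A.
Enumerate nonzero differences d = a - a' with a > a' (then include -d):
Positive differences: {1, 2, 3, 4, 5, 6, 7, 8, 9, 10, 11, 12, 15, 16}
Full difference set: {0} ∪ (positive diffs) ∪ (negative diffs).
|A - A| = 1 + 2·14 = 29 (matches direct enumeration: 29).

|A - A| = 29


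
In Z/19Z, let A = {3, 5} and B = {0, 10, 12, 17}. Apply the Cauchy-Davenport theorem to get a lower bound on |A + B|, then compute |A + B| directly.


Cauchy-Davenport: |A + B| ≥ min(p, |A| + |B| - 1) for A, B nonempty in Z/pZ.
|A| = 2, |B| = 4, p = 19.
CD lower bound = min(19, 2 + 4 - 1) = min(19, 5) = 5.
Compute A + B mod 19 directly:
a = 3: 3+0=3, 3+10=13, 3+12=15, 3+17=1
a = 5: 5+0=5, 5+10=15, 5+12=17, 5+17=3
A + B = {1, 3, 5, 13, 15, 17}, so |A + B| = 6.
Verify: 6 ≥ 5? Yes ✓.

CD lower bound = 5, actual |A + B| = 6.


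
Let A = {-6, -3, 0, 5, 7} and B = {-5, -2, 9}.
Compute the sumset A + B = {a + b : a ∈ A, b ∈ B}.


A + B = {a + b : a ∈ A, b ∈ B}.
Enumerate all |A|·|B| = 5·3 = 15 pairs (a, b) and collect distinct sums.
a = -6: -6+-5=-11, -6+-2=-8, -6+9=3
a = -3: -3+-5=-8, -3+-2=-5, -3+9=6
a = 0: 0+-5=-5, 0+-2=-2, 0+9=9
a = 5: 5+-5=0, 5+-2=3, 5+9=14
a = 7: 7+-5=2, 7+-2=5, 7+9=16
Collecting distinct sums: A + B = {-11, -8, -5, -2, 0, 2, 3, 5, 6, 9, 14, 16}
|A + B| = 12

A + B = {-11, -8, -5, -2, 0, 2, 3, 5, 6, 9, 14, 16}


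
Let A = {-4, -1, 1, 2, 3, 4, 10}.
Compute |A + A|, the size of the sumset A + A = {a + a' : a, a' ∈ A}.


A + A = {a + a' : a, a' ∈ A}; |A| = 7.
General bounds: 2|A| - 1 ≤ |A + A| ≤ |A|(|A|+1)/2, i.e. 13 ≤ |A + A| ≤ 28.
Lower bound 2|A|-1 is attained iff A is an arithmetic progression.
Enumerate sums a + a' for a ≤ a' (symmetric, so this suffices):
a = -4: -4+-4=-8, -4+-1=-5, -4+1=-3, -4+2=-2, -4+3=-1, -4+4=0, -4+10=6
a = -1: -1+-1=-2, -1+1=0, -1+2=1, -1+3=2, -1+4=3, -1+10=9
a = 1: 1+1=2, 1+2=3, 1+3=4, 1+4=5, 1+10=11
a = 2: 2+2=4, 2+3=5, 2+4=6, 2+10=12
a = 3: 3+3=6, 3+4=7, 3+10=13
a = 4: 4+4=8, 4+10=14
a = 10: 10+10=20
Distinct sums: {-8, -5, -3, -2, -1, 0, 1, 2, 3, 4, 5, 6, 7, 8, 9, 11, 12, 13, 14, 20}
|A + A| = 20

|A + A| = 20


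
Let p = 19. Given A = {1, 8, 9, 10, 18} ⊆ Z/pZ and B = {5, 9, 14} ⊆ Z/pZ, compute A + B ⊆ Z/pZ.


Work in Z/19Z: reduce every sum a + b modulo 19.
Enumerate all 15 pairs:
a = 1: 1+5=6, 1+9=10, 1+14=15
a = 8: 8+5=13, 8+9=17, 8+14=3
a = 9: 9+5=14, 9+9=18, 9+14=4
a = 10: 10+5=15, 10+9=0, 10+14=5
a = 18: 18+5=4, 18+9=8, 18+14=13
Distinct residues collected: {0, 3, 4, 5, 6, 8, 10, 13, 14, 15, 17, 18}
|A + B| = 12 (out of 19 total residues).

A + B = {0, 3, 4, 5, 6, 8, 10, 13, 14, 15, 17, 18}


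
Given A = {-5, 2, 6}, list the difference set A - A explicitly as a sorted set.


A - A = {a - a' : a, a' ∈ A}.
Compute a - a' for each ordered pair (a, a'):
a = -5: -5--5=0, -5-2=-7, -5-6=-11
a = 2: 2--5=7, 2-2=0, 2-6=-4
a = 6: 6--5=11, 6-2=4, 6-6=0
Collecting distinct values (and noting 0 appears from a-a):
A - A = {-11, -7, -4, 0, 4, 7, 11}
|A - A| = 7

A - A = {-11, -7, -4, 0, 4, 7, 11}


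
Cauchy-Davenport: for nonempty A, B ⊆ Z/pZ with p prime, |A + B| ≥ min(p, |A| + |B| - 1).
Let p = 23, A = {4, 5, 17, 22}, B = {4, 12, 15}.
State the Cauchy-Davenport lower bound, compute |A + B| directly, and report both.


Cauchy-Davenport: |A + B| ≥ min(p, |A| + |B| - 1) for A, B nonempty in Z/pZ.
|A| = 4, |B| = 3, p = 23.
CD lower bound = min(23, 4 + 3 - 1) = min(23, 6) = 6.
Compute A + B mod 23 directly:
a = 4: 4+4=8, 4+12=16, 4+15=19
a = 5: 5+4=9, 5+12=17, 5+15=20
a = 17: 17+4=21, 17+12=6, 17+15=9
a = 22: 22+4=3, 22+12=11, 22+15=14
A + B = {3, 6, 8, 9, 11, 14, 16, 17, 19, 20, 21}, so |A + B| = 11.
Verify: 11 ≥ 6? Yes ✓.

CD lower bound = 6, actual |A + B| = 11.


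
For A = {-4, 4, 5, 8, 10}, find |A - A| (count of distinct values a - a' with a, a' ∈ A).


A - A = {a - a' : a, a' ∈ A}; |A| = 5.
Bounds: 2|A|-1 ≤ |A - A| ≤ |A|² - |A| + 1, i.e. 9 ≤ |A - A| ≤ 21.
Note: 0 ∈ A - A always (from a - a). The set is symmetric: if d ∈ A - A then -d ∈ A - A.
Enumerate nonzero differences d = a - a' with a > a' (then include -d):
Positive differences: {1, 2, 3, 4, 5, 6, 8, 9, 12, 14}
Full difference set: {0} ∪ (positive diffs) ∪ (negative diffs).
|A - A| = 1 + 2·10 = 21 (matches direct enumeration: 21).

|A - A| = 21


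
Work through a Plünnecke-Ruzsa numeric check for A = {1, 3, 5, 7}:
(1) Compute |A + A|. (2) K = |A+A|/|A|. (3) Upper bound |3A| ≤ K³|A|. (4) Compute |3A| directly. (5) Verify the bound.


|A| = 4.
Step 1: Compute A + A by enumerating all 16 pairs.
A + A = {2, 4, 6, 8, 10, 12, 14}, so |A + A| = 7.
Step 2: Doubling constant K = |A + A|/|A| = 7/4 = 7/4 ≈ 1.7500.
Step 3: Plünnecke-Ruzsa gives |3A| ≤ K³·|A| = (1.7500)³ · 4 ≈ 21.4375.
Step 4: Compute 3A = A + A + A directly by enumerating all triples (a,b,c) ∈ A³; |3A| = 10.
Step 5: Check 10 ≤ 21.4375? Yes ✓.

K = 7/4, Plünnecke-Ruzsa bound K³|A| ≈ 21.4375, |3A| = 10, inequality holds.


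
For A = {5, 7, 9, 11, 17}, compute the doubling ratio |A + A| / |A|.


|A| = 5.
Compute A + A by enumerating all 25 pairs.
A + A = {10, 12, 14, 16, 18, 20, 22, 24, 26, 28, 34}, so |A + A| = 11.
K = |A + A| / |A| = 11/5 (already in lowest terms) ≈ 2.2000.
Reference: AP of size 5 gives K = 9/5 ≈ 1.8000; a fully generic set of size 5 gives K ≈ 3.0000.

|A| = 5, |A + A| = 11, K = 11/5.


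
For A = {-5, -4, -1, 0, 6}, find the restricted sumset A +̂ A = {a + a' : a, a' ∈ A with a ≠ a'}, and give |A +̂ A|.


Restricted sumset: A +̂ A = {a + a' : a ∈ A, a' ∈ A, a ≠ a'}.
Equivalently, take A + A and drop any sum 2a that is achievable ONLY as a + a for a ∈ A (i.e. sums representable only with equal summands).
Enumerate pairs (a, a') with a < a' (symmetric, so each unordered pair gives one sum; this covers all a ≠ a'):
  -5 + -4 = -9
  -5 + -1 = -6
  -5 + 0 = -5
  -5 + 6 = 1
  -4 + -1 = -5
  -4 + 0 = -4
  -4 + 6 = 2
  -1 + 0 = -1
  -1 + 6 = 5
  0 + 6 = 6
Collected distinct sums: {-9, -6, -5, -4, -1, 1, 2, 5, 6}
|A +̂ A| = 9
(Reference bound: |A +̂ A| ≥ 2|A| - 3 for |A| ≥ 2, with |A| = 5 giving ≥ 7.)

|A +̂ A| = 9


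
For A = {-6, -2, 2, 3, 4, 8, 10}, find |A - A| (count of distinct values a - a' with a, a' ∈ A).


A - A = {a - a' : a, a' ∈ A}; |A| = 7.
Bounds: 2|A|-1 ≤ |A - A| ≤ |A|² - |A| + 1, i.e. 13 ≤ |A - A| ≤ 43.
Note: 0 ∈ A - A always (from a - a). The set is symmetric: if d ∈ A - A then -d ∈ A - A.
Enumerate nonzero differences d = a - a' with a > a' (then include -d):
Positive differences: {1, 2, 4, 5, 6, 7, 8, 9, 10, 12, 14, 16}
Full difference set: {0} ∪ (positive diffs) ∪ (negative diffs).
|A - A| = 1 + 2·12 = 25 (matches direct enumeration: 25).

|A - A| = 25


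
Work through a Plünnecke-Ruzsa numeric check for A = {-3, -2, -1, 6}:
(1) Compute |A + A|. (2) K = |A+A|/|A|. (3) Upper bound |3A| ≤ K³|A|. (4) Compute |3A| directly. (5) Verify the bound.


|A| = 4.
Step 1: Compute A + A by enumerating all 16 pairs.
A + A = {-6, -5, -4, -3, -2, 3, 4, 5, 12}, so |A + A| = 9.
Step 2: Doubling constant K = |A + A|/|A| = 9/4 = 9/4 ≈ 2.2500.
Step 3: Plünnecke-Ruzsa gives |3A| ≤ K³·|A| = (2.2500)³ · 4 ≈ 45.5625.
Step 4: Compute 3A = A + A + A directly by enumerating all triples (a,b,c) ∈ A³; |3A| = 16.
Step 5: Check 16 ≤ 45.5625? Yes ✓.

K = 9/4, Plünnecke-Ruzsa bound K³|A| ≈ 45.5625, |3A| = 16, inequality holds.


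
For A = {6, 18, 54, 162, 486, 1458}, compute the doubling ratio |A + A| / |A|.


|A| = 6.
Compute A + A by enumerating all 36 pairs.
A + A = {12, 24, 36, 60, 72, 108, 168, 180, 216, 324, 492, 504, 540, 648, 972, 1464, 1476, 1512, 1620, 1944, 2916}, so |A + A| = 21.
K = |A + A| / |A| = 21/6 = 7/2 ≈ 3.5000.
Reference: AP of size 6 gives K = 11/6 ≈ 1.8333; a fully generic set of size 6 gives K ≈ 3.5000.

|A| = 6, |A + A| = 21, K = 21/6 = 7/2.


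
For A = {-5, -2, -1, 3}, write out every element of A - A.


A - A = {a - a' : a, a' ∈ A}.
Compute a - a' for each ordered pair (a, a'):
a = -5: -5--5=0, -5--2=-3, -5--1=-4, -5-3=-8
a = -2: -2--5=3, -2--2=0, -2--1=-1, -2-3=-5
a = -1: -1--5=4, -1--2=1, -1--1=0, -1-3=-4
a = 3: 3--5=8, 3--2=5, 3--1=4, 3-3=0
Collecting distinct values (and noting 0 appears from a-a):
A - A = {-8, -5, -4, -3, -1, 0, 1, 3, 4, 5, 8}
|A - A| = 11

A - A = {-8, -5, -4, -3, -1, 0, 1, 3, 4, 5, 8}


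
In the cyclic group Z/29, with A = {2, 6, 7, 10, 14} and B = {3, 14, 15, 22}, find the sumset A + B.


Work in Z/29Z: reduce every sum a + b modulo 29.
Enumerate all 20 pairs:
a = 2: 2+3=5, 2+14=16, 2+15=17, 2+22=24
a = 6: 6+3=9, 6+14=20, 6+15=21, 6+22=28
a = 7: 7+3=10, 7+14=21, 7+15=22, 7+22=0
a = 10: 10+3=13, 10+14=24, 10+15=25, 10+22=3
a = 14: 14+3=17, 14+14=28, 14+15=0, 14+22=7
Distinct residues collected: {0, 3, 5, 7, 9, 10, 13, 16, 17, 20, 21, 22, 24, 25, 28}
|A + B| = 15 (out of 29 total residues).

A + B = {0, 3, 5, 7, 9, 10, 13, 16, 17, 20, 21, 22, 24, 25, 28}


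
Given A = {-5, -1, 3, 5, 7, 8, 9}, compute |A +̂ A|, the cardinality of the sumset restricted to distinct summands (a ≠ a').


Restricted sumset: A +̂ A = {a + a' : a ∈ A, a' ∈ A, a ≠ a'}.
Equivalently, take A + A and drop any sum 2a that is achievable ONLY as a + a for a ∈ A (i.e. sums representable only with equal summands).
Enumerate pairs (a, a') with a < a' (symmetric, so each unordered pair gives one sum; this covers all a ≠ a'):
  -5 + -1 = -6
  -5 + 3 = -2
  -5 + 5 = 0
  -5 + 7 = 2
  -5 + 8 = 3
  -5 + 9 = 4
  -1 + 3 = 2
  -1 + 5 = 4
  -1 + 7 = 6
  -1 + 8 = 7
  -1 + 9 = 8
  3 + 5 = 8
  3 + 7 = 10
  3 + 8 = 11
  3 + 9 = 12
  5 + 7 = 12
  5 + 8 = 13
  5 + 9 = 14
  7 + 8 = 15
  7 + 9 = 16
  8 + 9 = 17
Collected distinct sums: {-6, -2, 0, 2, 3, 4, 6, 7, 8, 10, 11, 12, 13, 14, 15, 16, 17}
|A +̂ A| = 17
(Reference bound: |A +̂ A| ≥ 2|A| - 3 for |A| ≥ 2, with |A| = 7 giving ≥ 11.)

|A +̂ A| = 17


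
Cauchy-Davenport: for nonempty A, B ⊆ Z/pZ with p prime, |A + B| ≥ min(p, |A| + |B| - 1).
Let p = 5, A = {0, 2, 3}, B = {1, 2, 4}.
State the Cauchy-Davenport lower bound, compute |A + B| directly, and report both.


Cauchy-Davenport: |A + B| ≥ min(p, |A| + |B| - 1) for A, B nonempty in Z/pZ.
|A| = 3, |B| = 3, p = 5.
CD lower bound = min(5, 3 + 3 - 1) = min(5, 5) = 5.
Compute A + B mod 5 directly:
a = 0: 0+1=1, 0+2=2, 0+4=4
a = 2: 2+1=3, 2+2=4, 2+4=1
a = 3: 3+1=4, 3+2=0, 3+4=2
A + B = {0, 1, 2, 3, 4}, so |A + B| = 5.
Verify: 5 ≥ 5? Yes ✓.

CD lower bound = 5, actual |A + B| = 5.


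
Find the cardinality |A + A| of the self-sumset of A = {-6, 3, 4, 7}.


A + A = {a + a' : a, a' ∈ A}; |A| = 4.
General bounds: 2|A| - 1 ≤ |A + A| ≤ |A|(|A|+1)/2, i.e. 7 ≤ |A + A| ≤ 10.
Lower bound 2|A|-1 is attained iff A is an arithmetic progression.
Enumerate sums a + a' for a ≤ a' (symmetric, so this suffices):
a = -6: -6+-6=-12, -6+3=-3, -6+4=-2, -6+7=1
a = 3: 3+3=6, 3+4=7, 3+7=10
a = 4: 4+4=8, 4+7=11
a = 7: 7+7=14
Distinct sums: {-12, -3, -2, 1, 6, 7, 8, 10, 11, 14}
|A + A| = 10

|A + A| = 10


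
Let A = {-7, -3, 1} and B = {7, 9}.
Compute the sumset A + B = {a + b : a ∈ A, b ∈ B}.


A + B = {a + b : a ∈ A, b ∈ B}.
Enumerate all |A|·|B| = 3·2 = 6 pairs (a, b) and collect distinct sums.
a = -7: -7+7=0, -7+9=2
a = -3: -3+7=4, -3+9=6
a = 1: 1+7=8, 1+9=10
Collecting distinct sums: A + B = {0, 2, 4, 6, 8, 10}
|A + B| = 6

A + B = {0, 2, 4, 6, 8, 10}


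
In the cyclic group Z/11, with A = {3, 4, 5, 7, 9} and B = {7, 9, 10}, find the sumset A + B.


Work in Z/11Z: reduce every sum a + b modulo 11.
Enumerate all 15 pairs:
a = 3: 3+7=10, 3+9=1, 3+10=2
a = 4: 4+7=0, 4+9=2, 4+10=3
a = 5: 5+7=1, 5+9=3, 5+10=4
a = 7: 7+7=3, 7+9=5, 7+10=6
a = 9: 9+7=5, 9+9=7, 9+10=8
Distinct residues collected: {0, 1, 2, 3, 4, 5, 6, 7, 8, 10}
|A + B| = 10 (out of 11 total residues).

A + B = {0, 1, 2, 3, 4, 5, 6, 7, 8, 10}


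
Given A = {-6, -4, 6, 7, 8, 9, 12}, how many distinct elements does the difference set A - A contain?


A - A = {a - a' : a, a' ∈ A}; |A| = 7.
Bounds: 2|A|-1 ≤ |A - A| ≤ |A|² - |A| + 1, i.e. 13 ≤ |A - A| ≤ 43.
Note: 0 ∈ A - A always (from a - a). The set is symmetric: if d ∈ A - A then -d ∈ A - A.
Enumerate nonzero differences d = a - a' with a > a' (then include -d):
Positive differences: {1, 2, 3, 4, 5, 6, 10, 11, 12, 13, 14, 15, 16, 18}
Full difference set: {0} ∪ (positive diffs) ∪ (negative diffs).
|A - A| = 1 + 2·14 = 29 (matches direct enumeration: 29).

|A - A| = 29


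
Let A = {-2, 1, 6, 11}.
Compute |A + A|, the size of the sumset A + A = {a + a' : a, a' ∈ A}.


A + A = {a + a' : a, a' ∈ A}; |A| = 4.
General bounds: 2|A| - 1 ≤ |A + A| ≤ |A|(|A|+1)/2, i.e. 7 ≤ |A + A| ≤ 10.
Lower bound 2|A|-1 is attained iff A is an arithmetic progression.
Enumerate sums a + a' for a ≤ a' (symmetric, so this suffices):
a = -2: -2+-2=-4, -2+1=-1, -2+6=4, -2+11=9
a = 1: 1+1=2, 1+6=7, 1+11=12
a = 6: 6+6=12, 6+11=17
a = 11: 11+11=22
Distinct sums: {-4, -1, 2, 4, 7, 9, 12, 17, 22}
|A + A| = 9

|A + A| = 9


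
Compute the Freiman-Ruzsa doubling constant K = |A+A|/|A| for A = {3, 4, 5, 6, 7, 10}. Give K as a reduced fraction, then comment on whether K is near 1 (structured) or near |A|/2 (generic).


|A| = 6.
Compute A + A by enumerating all 36 pairs.
A + A = {6, 7, 8, 9, 10, 11, 12, 13, 14, 15, 16, 17, 20}, so |A + A| = 13.
K = |A + A| / |A| = 13/6 (already in lowest terms) ≈ 2.1667.
Reference: AP of size 6 gives K = 11/6 ≈ 1.8333; a fully generic set of size 6 gives K ≈ 3.5000.

|A| = 6, |A + A| = 13, K = 13/6.


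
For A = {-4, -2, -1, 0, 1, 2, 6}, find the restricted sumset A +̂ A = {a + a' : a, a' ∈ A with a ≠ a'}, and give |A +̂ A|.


Restricted sumset: A +̂ A = {a + a' : a ∈ A, a' ∈ A, a ≠ a'}.
Equivalently, take A + A and drop any sum 2a that is achievable ONLY as a + a for a ∈ A (i.e. sums representable only with equal summands).
Enumerate pairs (a, a') with a < a' (symmetric, so each unordered pair gives one sum; this covers all a ≠ a'):
  -4 + -2 = -6
  -4 + -1 = -5
  -4 + 0 = -4
  -4 + 1 = -3
  -4 + 2 = -2
  -4 + 6 = 2
  -2 + -1 = -3
  -2 + 0 = -2
  -2 + 1 = -1
  -2 + 2 = 0
  -2 + 6 = 4
  -1 + 0 = -1
  -1 + 1 = 0
  -1 + 2 = 1
  -1 + 6 = 5
  0 + 1 = 1
  0 + 2 = 2
  0 + 6 = 6
  1 + 2 = 3
  1 + 6 = 7
  2 + 6 = 8
Collected distinct sums: {-6, -5, -4, -3, -2, -1, 0, 1, 2, 3, 4, 5, 6, 7, 8}
|A +̂ A| = 15
(Reference bound: |A +̂ A| ≥ 2|A| - 3 for |A| ≥ 2, with |A| = 7 giving ≥ 11.)

|A +̂ A| = 15


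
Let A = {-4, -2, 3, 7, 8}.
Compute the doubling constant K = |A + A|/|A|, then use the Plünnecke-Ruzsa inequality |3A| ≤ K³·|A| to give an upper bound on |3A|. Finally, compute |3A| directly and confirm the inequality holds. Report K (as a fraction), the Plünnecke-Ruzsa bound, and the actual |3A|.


|A| = 5.
Step 1: Compute A + A by enumerating all 25 pairs.
A + A = {-8, -6, -4, -1, 1, 3, 4, 5, 6, 10, 11, 14, 15, 16}, so |A + A| = 14.
Step 2: Doubling constant K = |A + A|/|A| = 14/5 = 14/5 ≈ 2.8000.
Step 3: Plünnecke-Ruzsa gives |3A| ≤ K³·|A| = (2.8000)³ · 5 ≈ 109.7600.
Step 4: Compute 3A = A + A + A directly by enumerating all triples (a,b,c) ∈ A³; |3A| = 28.
Step 5: Check 28 ≤ 109.7600? Yes ✓.

K = 14/5, Plünnecke-Ruzsa bound K³|A| ≈ 109.7600, |3A| = 28, inequality holds.


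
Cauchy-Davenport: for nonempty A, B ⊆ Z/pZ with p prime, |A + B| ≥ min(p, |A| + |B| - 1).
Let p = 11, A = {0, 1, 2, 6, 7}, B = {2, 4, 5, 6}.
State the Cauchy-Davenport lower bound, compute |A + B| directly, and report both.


Cauchy-Davenport: |A + B| ≥ min(p, |A| + |B| - 1) for A, B nonempty in Z/pZ.
|A| = 5, |B| = 4, p = 11.
CD lower bound = min(11, 5 + 4 - 1) = min(11, 8) = 8.
Compute A + B mod 11 directly:
a = 0: 0+2=2, 0+4=4, 0+5=5, 0+6=6
a = 1: 1+2=3, 1+4=5, 1+5=6, 1+6=7
a = 2: 2+2=4, 2+4=6, 2+5=7, 2+6=8
a = 6: 6+2=8, 6+4=10, 6+5=0, 6+6=1
a = 7: 7+2=9, 7+4=0, 7+5=1, 7+6=2
A + B = {0, 1, 2, 3, 4, 5, 6, 7, 8, 9, 10}, so |A + B| = 11.
Verify: 11 ≥ 8? Yes ✓.

CD lower bound = 8, actual |A + B| = 11.


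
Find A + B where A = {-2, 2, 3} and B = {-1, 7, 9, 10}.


A + B = {a + b : a ∈ A, b ∈ B}.
Enumerate all |A|·|B| = 3·4 = 12 pairs (a, b) and collect distinct sums.
a = -2: -2+-1=-3, -2+7=5, -2+9=7, -2+10=8
a = 2: 2+-1=1, 2+7=9, 2+9=11, 2+10=12
a = 3: 3+-1=2, 3+7=10, 3+9=12, 3+10=13
Collecting distinct sums: A + B = {-3, 1, 2, 5, 7, 8, 9, 10, 11, 12, 13}
|A + B| = 11

A + B = {-3, 1, 2, 5, 7, 8, 9, 10, 11, 12, 13}


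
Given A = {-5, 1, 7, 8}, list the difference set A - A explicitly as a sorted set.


A - A = {a - a' : a, a' ∈ A}.
Compute a - a' for each ordered pair (a, a'):
a = -5: -5--5=0, -5-1=-6, -5-7=-12, -5-8=-13
a = 1: 1--5=6, 1-1=0, 1-7=-6, 1-8=-7
a = 7: 7--5=12, 7-1=6, 7-7=0, 7-8=-1
a = 8: 8--5=13, 8-1=7, 8-7=1, 8-8=0
Collecting distinct values (and noting 0 appears from a-a):
A - A = {-13, -12, -7, -6, -1, 0, 1, 6, 7, 12, 13}
|A - A| = 11

A - A = {-13, -12, -7, -6, -1, 0, 1, 6, 7, 12, 13}


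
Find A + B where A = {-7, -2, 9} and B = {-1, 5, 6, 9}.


A + B = {a + b : a ∈ A, b ∈ B}.
Enumerate all |A|·|B| = 3·4 = 12 pairs (a, b) and collect distinct sums.
a = -7: -7+-1=-8, -7+5=-2, -7+6=-1, -7+9=2
a = -2: -2+-1=-3, -2+5=3, -2+6=4, -2+9=7
a = 9: 9+-1=8, 9+5=14, 9+6=15, 9+9=18
Collecting distinct sums: A + B = {-8, -3, -2, -1, 2, 3, 4, 7, 8, 14, 15, 18}
|A + B| = 12

A + B = {-8, -3, -2, -1, 2, 3, 4, 7, 8, 14, 15, 18}


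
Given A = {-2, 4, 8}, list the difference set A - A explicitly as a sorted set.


A - A = {a - a' : a, a' ∈ A}.
Compute a - a' for each ordered pair (a, a'):
a = -2: -2--2=0, -2-4=-6, -2-8=-10
a = 4: 4--2=6, 4-4=0, 4-8=-4
a = 8: 8--2=10, 8-4=4, 8-8=0
Collecting distinct values (and noting 0 appears from a-a):
A - A = {-10, -6, -4, 0, 4, 6, 10}
|A - A| = 7

A - A = {-10, -6, -4, 0, 4, 6, 10}


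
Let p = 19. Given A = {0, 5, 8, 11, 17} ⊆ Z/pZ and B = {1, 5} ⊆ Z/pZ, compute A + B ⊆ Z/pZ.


Work in Z/19Z: reduce every sum a + b modulo 19.
Enumerate all 10 pairs:
a = 0: 0+1=1, 0+5=5
a = 5: 5+1=6, 5+5=10
a = 8: 8+1=9, 8+5=13
a = 11: 11+1=12, 11+5=16
a = 17: 17+1=18, 17+5=3
Distinct residues collected: {1, 3, 5, 6, 9, 10, 12, 13, 16, 18}
|A + B| = 10 (out of 19 total residues).

A + B = {1, 3, 5, 6, 9, 10, 12, 13, 16, 18}


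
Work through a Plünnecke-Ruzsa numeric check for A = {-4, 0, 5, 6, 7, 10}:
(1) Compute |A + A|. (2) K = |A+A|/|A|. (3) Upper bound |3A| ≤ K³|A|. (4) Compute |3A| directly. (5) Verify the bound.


|A| = 6.
Step 1: Compute A + A by enumerating all 36 pairs.
A + A = {-8, -4, 0, 1, 2, 3, 5, 6, 7, 10, 11, 12, 13, 14, 15, 16, 17, 20}, so |A + A| = 18.
Step 2: Doubling constant K = |A + A|/|A| = 18/6 = 18/6 ≈ 3.0000.
Step 3: Plünnecke-Ruzsa gives |3A| ≤ K³·|A| = (3.0000)³ · 6 ≈ 162.0000.
Step 4: Compute 3A = A + A + A directly by enumerating all triples (a,b,c) ∈ A³; |3A| = 34.
Step 5: Check 34 ≤ 162.0000? Yes ✓.

K = 18/6, Plünnecke-Ruzsa bound K³|A| ≈ 162.0000, |3A| = 34, inequality holds.


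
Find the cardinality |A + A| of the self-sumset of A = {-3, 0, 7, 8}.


A + A = {a + a' : a, a' ∈ A}; |A| = 4.
General bounds: 2|A| - 1 ≤ |A + A| ≤ |A|(|A|+1)/2, i.e. 7 ≤ |A + A| ≤ 10.
Lower bound 2|A|-1 is attained iff A is an arithmetic progression.
Enumerate sums a + a' for a ≤ a' (symmetric, so this suffices):
a = -3: -3+-3=-6, -3+0=-3, -3+7=4, -3+8=5
a = 0: 0+0=0, 0+7=7, 0+8=8
a = 7: 7+7=14, 7+8=15
a = 8: 8+8=16
Distinct sums: {-6, -3, 0, 4, 5, 7, 8, 14, 15, 16}
|A + A| = 10

|A + A| = 10


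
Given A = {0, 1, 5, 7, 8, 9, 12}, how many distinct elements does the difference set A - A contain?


A - A = {a - a' : a, a' ∈ A}; |A| = 7.
Bounds: 2|A|-1 ≤ |A - A| ≤ |A|² - |A| + 1, i.e. 13 ≤ |A - A| ≤ 43.
Note: 0 ∈ A - A always (from a - a). The set is symmetric: if d ∈ A - A then -d ∈ A - A.
Enumerate nonzero differences d = a - a' with a > a' (then include -d):
Positive differences: {1, 2, 3, 4, 5, 6, 7, 8, 9, 11, 12}
Full difference set: {0} ∪ (positive diffs) ∪ (negative diffs).
|A - A| = 1 + 2·11 = 23 (matches direct enumeration: 23).

|A - A| = 23


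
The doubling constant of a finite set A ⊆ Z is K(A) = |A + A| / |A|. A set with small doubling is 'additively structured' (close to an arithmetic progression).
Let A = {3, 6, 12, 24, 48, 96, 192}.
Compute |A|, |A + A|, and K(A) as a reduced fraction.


|A| = 7.
Compute A + A by enumerating all 49 pairs.
A + A = {6, 9, 12, 15, 18, 24, 27, 30, 36, 48, 51, 54, 60, 72, 96, 99, 102, 108, 120, 144, 192, 195, 198, 204, 216, 240, 288, 384}, so |A + A| = 28.
K = |A + A| / |A| = 28/7 = 4/1 ≈ 4.0000.
Reference: AP of size 7 gives K = 13/7 ≈ 1.8571; a fully generic set of size 7 gives K ≈ 4.0000.

|A| = 7, |A + A| = 28, K = 28/7 = 4/1.


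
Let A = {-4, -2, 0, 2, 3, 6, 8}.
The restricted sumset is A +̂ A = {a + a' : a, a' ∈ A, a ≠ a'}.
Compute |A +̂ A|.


Restricted sumset: A +̂ A = {a + a' : a ∈ A, a' ∈ A, a ≠ a'}.
Equivalently, take A + A and drop any sum 2a that is achievable ONLY as a + a for a ∈ A (i.e. sums representable only with equal summands).
Enumerate pairs (a, a') with a < a' (symmetric, so each unordered pair gives one sum; this covers all a ≠ a'):
  -4 + -2 = -6
  -4 + 0 = -4
  -4 + 2 = -2
  -4 + 3 = -1
  -4 + 6 = 2
  -4 + 8 = 4
  -2 + 0 = -2
  -2 + 2 = 0
  -2 + 3 = 1
  -2 + 6 = 4
  -2 + 8 = 6
  0 + 2 = 2
  0 + 3 = 3
  0 + 6 = 6
  0 + 8 = 8
  2 + 3 = 5
  2 + 6 = 8
  2 + 8 = 10
  3 + 6 = 9
  3 + 8 = 11
  6 + 8 = 14
Collected distinct sums: {-6, -4, -2, -1, 0, 1, 2, 3, 4, 5, 6, 8, 9, 10, 11, 14}
|A +̂ A| = 16
(Reference bound: |A +̂ A| ≥ 2|A| - 3 for |A| ≥ 2, with |A| = 7 giving ≥ 11.)

|A +̂ A| = 16


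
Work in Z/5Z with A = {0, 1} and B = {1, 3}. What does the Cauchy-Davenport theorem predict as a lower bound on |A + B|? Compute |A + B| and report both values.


Cauchy-Davenport: |A + B| ≥ min(p, |A| + |B| - 1) for A, B nonempty in Z/pZ.
|A| = 2, |B| = 2, p = 5.
CD lower bound = min(5, 2 + 2 - 1) = min(5, 3) = 3.
Compute A + B mod 5 directly:
a = 0: 0+1=1, 0+3=3
a = 1: 1+1=2, 1+3=4
A + B = {1, 2, 3, 4}, so |A + B| = 4.
Verify: 4 ≥ 3? Yes ✓.

CD lower bound = 3, actual |A + B| = 4.


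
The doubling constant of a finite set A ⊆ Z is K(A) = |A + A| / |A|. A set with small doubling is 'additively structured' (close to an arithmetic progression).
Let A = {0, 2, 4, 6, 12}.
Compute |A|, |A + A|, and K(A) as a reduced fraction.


|A| = 5.
Compute A + A by enumerating all 25 pairs.
A + A = {0, 2, 4, 6, 8, 10, 12, 14, 16, 18, 24}, so |A + A| = 11.
K = |A + A| / |A| = 11/5 (already in lowest terms) ≈ 2.2000.
Reference: AP of size 5 gives K = 9/5 ≈ 1.8000; a fully generic set of size 5 gives K ≈ 3.0000.

|A| = 5, |A + A| = 11, K = 11/5.


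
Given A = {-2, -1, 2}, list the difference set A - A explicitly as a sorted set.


A - A = {a - a' : a, a' ∈ A}.
Compute a - a' for each ordered pair (a, a'):
a = -2: -2--2=0, -2--1=-1, -2-2=-4
a = -1: -1--2=1, -1--1=0, -1-2=-3
a = 2: 2--2=4, 2--1=3, 2-2=0
Collecting distinct values (and noting 0 appears from a-a):
A - A = {-4, -3, -1, 0, 1, 3, 4}
|A - A| = 7

A - A = {-4, -3, -1, 0, 1, 3, 4}


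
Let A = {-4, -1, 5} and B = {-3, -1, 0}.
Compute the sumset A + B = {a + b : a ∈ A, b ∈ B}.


A + B = {a + b : a ∈ A, b ∈ B}.
Enumerate all |A|·|B| = 3·3 = 9 pairs (a, b) and collect distinct sums.
a = -4: -4+-3=-7, -4+-1=-5, -4+0=-4
a = -1: -1+-3=-4, -1+-1=-2, -1+0=-1
a = 5: 5+-3=2, 5+-1=4, 5+0=5
Collecting distinct sums: A + B = {-7, -5, -4, -2, -1, 2, 4, 5}
|A + B| = 8

A + B = {-7, -5, -4, -2, -1, 2, 4, 5}


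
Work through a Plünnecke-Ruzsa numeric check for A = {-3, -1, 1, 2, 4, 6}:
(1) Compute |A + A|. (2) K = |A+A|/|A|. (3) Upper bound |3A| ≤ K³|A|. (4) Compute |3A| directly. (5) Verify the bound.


|A| = 6.
Step 1: Compute A + A by enumerating all 36 pairs.
A + A = {-6, -4, -2, -1, 0, 1, 2, 3, 4, 5, 6, 7, 8, 10, 12}, so |A + A| = 15.
Step 2: Doubling constant K = |A + A|/|A| = 15/6 = 15/6 ≈ 2.5000.
Step 3: Plünnecke-Ruzsa gives |3A| ≤ K³·|A| = (2.5000)³ · 6 ≈ 93.7500.
Step 4: Compute 3A = A + A + A directly by enumerating all triples (a,b,c) ∈ A³; |3A| = 24.
Step 5: Check 24 ≤ 93.7500? Yes ✓.

K = 15/6, Plünnecke-Ruzsa bound K³|A| ≈ 93.7500, |3A| = 24, inequality holds.


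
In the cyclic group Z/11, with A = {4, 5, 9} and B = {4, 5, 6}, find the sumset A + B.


Work in Z/11Z: reduce every sum a + b modulo 11.
Enumerate all 9 pairs:
a = 4: 4+4=8, 4+5=9, 4+6=10
a = 5: 5+4=9, 5+5=10, 5+6=0
a = 9: 9+4=2, 9+5=3, 9+6=4
Distinct residues collected: {0, 2, 3, 4, 8, 9, 10}
|A + B| = 7 (out of 11 total residues).

A + B = {0, 2, 3, 4, 8, 9, 10}


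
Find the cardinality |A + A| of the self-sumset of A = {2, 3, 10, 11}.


A + A = {a + a' : a, a' ∈ A}; |A| = 4.
General bounds: 2|A| - 1 ≤ |A + A| ≤ |A|(|A|+1)/2, i.e. 7 ≤ |A + A| ≤ 10.
Lower bound 2|A|-1 is attained iff A is an arithmetic progression.
Enumerate sums a + a' for a ≤ a' (symmetric, so this suffices):
a = 2: 2+2=4, 2+3=5, 2+10=12, 2+11=13
a = 3: 3+3=6, 3+10=13, 3+11=14
a = 10: 10+10=20, 10+11=21
a = 11: 11+11=22
Distinct sums: {4, 5, 6, 12, 13, 14, 20, 21, 22}
|A + A| = 9

|A + A| = 9


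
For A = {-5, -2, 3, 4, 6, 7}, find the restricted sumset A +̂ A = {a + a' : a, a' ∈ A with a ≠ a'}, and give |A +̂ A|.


Restricted sumset: A +̂ A = {a + a' : a ∈ A, a' ∈ A, a ≠ a'}.
Equivalently, take A + A and drop any sum 2a that is achievable ONLY as a + a for a ∈ A (i.e. sums representable only with equal summands).
Enumerate pairs (a, a') with a < a' (symmetric, so each unordered pair gives one sum; this covers all a ≠ a'):
  -5 + -2 = -7
  -5 + 3 = -2
  -5 + 4 = -1
  -5 + 6 = 1
  -5 + 7 = 2
  -2 + 3 = 1
  -2 + 4 = 2
  -2 + 6 = 4
  -2 + 7 = 5
  3 + 4 = 7
  3 + 6 = 9
  3 + 7 = 10
  4 + 6 = 10
  4 + 7 = 11
  6 + 7 = 13
Collected distinct sums: {-7, -2, -1, 1, 2, 4, 5, 7, 9, 10, 11, 13}
|A +̂ A| = 12
(Reference bound: |A +̂ A| ≥ 2|A| - 3 for |A| ≥ 2, with |A| = 6 giving ≥ 9.)

|A +̂ A| = 12


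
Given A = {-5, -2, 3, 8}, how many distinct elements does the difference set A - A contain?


A - A = {a - a' : a, a' ∈ A}; |A| = 4.
Bounds: 2|A|-1 ≤ |A - A| ≤ |A|² - |A| + 1, i.e. 7 ≤ |A - A| ≤ 13.
Note: 0 ∈ A - A always (from a - a). The set is symmetric: if d ∈ A - A then -d ∈ A - A.
Enumerate nonzero differences d = a - a' with a > a' (then include -d):
Positive differences: {3, 5, 8, 10, 13}
Full difference set: {0} ∪ (positive diffs) ∪ (negative diffs).
|A - A| = 1 + 2·5 = 11 (matches direct enumeration: 11).

|A - A| = 11


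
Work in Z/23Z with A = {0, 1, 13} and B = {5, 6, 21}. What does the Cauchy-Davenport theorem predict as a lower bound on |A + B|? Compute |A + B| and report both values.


Cauchy-Davenport: |A + B| ≥ min(p, |A| + |B| - 1) for A, B nonempty in Z/pZ.
|A| = 3, |B| = 3, p = 23.
CD lower bound = min(23, 3 + 3 - 1) = min(23, 5) = 5.
Compute A + B mod 23 directly:
a = 0: 0+5=5, 0+6=6, 0+21=21
a = 1: 1+5=6, 1+6=7, 1+21=22
a = 13: 13+5=18, 13+6=19, 13+21=11
A + B = {5, 6, 7, 11, 18, 19, 21, 22}, so |A + B| = 8.
Verify: 8 ≥ 5? Yes ✓.

CD lower bound = 5, actual |A + B| = 8.


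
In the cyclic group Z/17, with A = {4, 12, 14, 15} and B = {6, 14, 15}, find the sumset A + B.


Work in Z/17Z: reduce every sum a + b modulo 17.
Enumerate all 12 pairs:
a = 4: 4+6=10, 4+14=1, 4+15=2
a = 12: 12+6=1, 12+14=9, 12+15=10
a = 14: 14+6=3, 14+14=11, 14+15=12
a = 15: 15+6=4, 15+14=12, 15+15=13
Distinct residues collected: {1, 2, 3, 4, 9, 10, 11, 12, 13}
|A + B| = 9 (out of 17 total residues).

A + B = {1, 2, 3, 4, 9, 10, 11, 12, 13}


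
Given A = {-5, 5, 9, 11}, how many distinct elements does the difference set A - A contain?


A - A = {a - a' : a, a' ∈ A}; |A| = 4.
Bounds: 2|A|-1 ≤ |A - A| ≤ |A|² - |A| + 1, i.e. 7 ≤ |A - A| ≤ 13.
Note: 0 ∈ A - A always (from a - a). The set is symmetric: if d ∈ A - A then -d ∈ A - A.
Enumerate nonzero differences d = a - a' with a > a' (then include -d):
Positive differences: {2, 4, 6, 10, 14, 16}
Full difference set: {0} ∪ (positive diffs) ∪ (negative diffs).
|A - A| = 1 + 2·6 = 13 (matches direct enumeration: 13).

|A - A| = 13


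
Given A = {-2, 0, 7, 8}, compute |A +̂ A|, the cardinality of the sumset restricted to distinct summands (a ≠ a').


Restricted sumset: A +̂ A = {a + a' : a ∈ A, a' ∈ A, a ≠ a'}.
Equivalently, take A + A and drop any sum 2a that is achievable ONLY as a + a for a ∈ A (i.e. sums representable only with equal summands).
Enumerate pairs (a, a') with a < a' (symmetric, so each unordered pair gives one sum; this covers all a ≠ a'):
  -2 + 0 = -2
  -2 + 7 = 5
  -2 + 8 = 6
  0 + 7 = 7
  0 + 8 = 8
  7 + 8 = 15
Collected distinct sums: {-2, 5, 6, 7, 8, 15}
|A +̂ A| = 6
(Reference bound: |A +̂ A| ≥ 2|A| - 3 for |A| ≥ 2, with |A| = 4 giving ≥ 5.)

|A +̂ A| = 6


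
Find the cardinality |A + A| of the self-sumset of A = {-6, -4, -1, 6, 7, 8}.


A + A = {a + a' : a, a' ∈ A}; |A| = 6.
General bounds: 2|A| - 1 ≤ |A + A| ≤ |A|(|A|+1)/2, i.e. 11 ≤ |A + A| ≤ 21.
Lower bound 2|A|-1 is attained iff A is an arithmetic progression.
Enumerate sums a + a' for a ≤ a' (symmetric, so this suffices):
a = -6: -6+-6=-12, -6+-4=-10, -6+-1=-7, -6+6=0, -6+7=1, -6+8=2
a = -4: -4+-4=-8, -4+-1=-5, -4+6=2, -4+7=3, -4+8=4
a = -1: -1+-1=-2, -1+6=5, -1+7=6, -1+8=7
a = 6: 6+6=12, 6+7=13, 6+8=14
a = 7: 7+7=14, 7+8=15
a = 8: 8+8=16
Distinct sums: {-12, -10, -8, -7, -5, -2, 0, 1, 2, 3, 4, 5, 6, 7, 12, 13, 14, 15, 16}
|A + A| = 19

|A + A| = 19


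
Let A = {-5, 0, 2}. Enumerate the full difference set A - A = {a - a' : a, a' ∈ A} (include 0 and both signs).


A - A = {a - a' : a, a' ∈ A}.
Compute a - a' for each ordered pair (a, a'):
a = -5: -5--5=0, -5-0=-5, -5-2=-7
a = 0: 0--5=5, 0-0=0, 0-2=-2
a = 2: 2--5=7, 2-0=2, 2-2=0
Collecting distinct values (and noting 0 appears from a-a):
A - A = {-7, -5, -2, 0, 2, 5, 7}
|A - A| = 7

A - A = {-7, -5, -2, 0, 2, 5, 7}


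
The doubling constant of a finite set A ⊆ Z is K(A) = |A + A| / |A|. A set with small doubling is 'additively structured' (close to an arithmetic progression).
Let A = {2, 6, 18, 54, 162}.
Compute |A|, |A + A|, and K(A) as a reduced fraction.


|A| = 5.
Compute A + A by enumerating all 25 pairs.
A + A = {4, 8, 12, 20, 24, 36, 56, 60, 72, 108, 164, 168, 180, 216, 324}, so |A + A| = 15.
K = |A + A| / |A| = 15/5 = 3/1 ≈ 3.0000.
Reference: AP of size 5 gives K = 9/5 ≈ 1.8000; a fully generic set of size 5 gives K ≈ 3.0000.

|A| = 5, |A + A| = 15, K = 15/5 = 3/1.


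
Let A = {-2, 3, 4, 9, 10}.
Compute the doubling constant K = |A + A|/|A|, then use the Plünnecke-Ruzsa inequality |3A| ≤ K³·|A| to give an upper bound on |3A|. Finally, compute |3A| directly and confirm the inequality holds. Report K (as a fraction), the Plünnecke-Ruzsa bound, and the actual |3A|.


|A| = 5.
Step 1: Compute A + A by enumerating all 25 pairs.
A + A = {-4, 1, 2, 6, 7, 8, 12, 13, 14, 18, 19, 20}, so |A + A| = 12.
Step 2: Doubling constant K = |A + A|/|A| = 12/5 = 12/5 ≈ 2.4000.
Step 3: Plünnecke-Ruzsa gives |3A| ≤ K³·|A| = (2.4000)³ · 5 ≈ 69.1200.
Step 4: Compute 3A = A + A + A directly by enumerating all triples (a,b,c) ∈ A³; |3A| = 22.
Step 5: Check 22 ≤ 69.1200? Yes ✓.

K = 12/5, Plünnecke-Ruzsa bound K³|A| ≈ 69.1200, |3A| = 22, inequality holds.


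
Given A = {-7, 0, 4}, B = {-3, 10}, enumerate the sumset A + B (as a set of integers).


A + B = {a + b : a ∈ A, b ∈ B}.
Enumerate all |A|·|B| = 3·2 = 6 pairs (a, b) and collect distinct sums.
a = -7: -7+-3=-10, -7+10=3
a = 0: 0+-3=-3, 0+10=10
a = 4: 4+-3=1, 4+10=14
Collecting distinct sums: A + B = {-10, -3, 1, 3, 10, 14}
|A + B| = 6

A + B = {-10, -3, 1, 3, 10, 14}


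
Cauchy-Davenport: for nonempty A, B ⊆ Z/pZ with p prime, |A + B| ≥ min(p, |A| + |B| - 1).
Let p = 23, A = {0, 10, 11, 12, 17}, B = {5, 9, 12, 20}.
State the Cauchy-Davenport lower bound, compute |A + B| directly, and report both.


Cauchy-Davenport: |A + B| ≥ min(p, |A| + |B| - 1) for A, B nonempty in Z/pZ.
|A| = 5, |B| = 4, p = 23.
CD lower bound = min(23, 5 + 4 - 1) = min(23, 8) = 8.
Compute A + B mod 23 directly:
a = 0: 0+5=5, 0+9=9, 0+12=12, 0+20=20
a = 10: 10+5=15, 10+9=19, 10+12=22, 10+20=7
a = 11: 11+5=16, 11+9=20, 11+12=0, 11+20=8
a = 12: 12+5=17, 12+9=21, 12+12=1, 12+20=9
a = 17: 17+5=22, 17+9=3, 17+12=6, 17+20=14
A + B = {0, 1, 3, 5, 6, 7, 8, 9, 12, 14, 15, 16, 17, 19, 20, 21, 22}, so |A + B| = 17.
Verify: 17 ≥ 8? Yes ✓.

CD lower bound = 8, actual |A + B| = 17.


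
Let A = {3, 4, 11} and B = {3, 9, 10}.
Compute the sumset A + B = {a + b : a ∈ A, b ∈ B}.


A + B = {a + b : a ∈ A, b ∈ B}.
Enumerate all |A|·|B| = 3·3 = 9 pairs (a, b) and collect distinct sums.
a = 3: 3+3=6, 3+9=12, 3+10=13
a = 4: 4+3=7, 4+9=13, 4+10=14
a = 11: 11+3=14, 11+9=20, 11+10=21
Collecting distinct sums: A + B = {6, 7, 12, 13, 14, 20, 21}
|A + B| = 7

A + B = {6, 7, 12, 13, 14, 20, 21}


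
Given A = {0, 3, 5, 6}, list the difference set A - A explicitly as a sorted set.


A - A = {a - a' : a, a' ∈ A}.
Compute a - a' for each ordered pair (a, a'):
a = 0: 0-0=0, 0-3=-3, 0-5=-5, 0-6=-6
a = 3: 3-0=3, 3-3=0, 3-5=-2, 3-6=-3
a = 5: 5-0=5, 5-3=2, 5-5=0, 5-6=-1
a = 6: 6-0=6, 6-3=3, 6-5=1, 6-6=0
Collecting distinct values (and noting 0 appears from a-a):
A - A = {-6, -5, -3, -2, -1, 0, 1, 2, 3, 5, 6}
|A - A| = 11

A - A = {-6, -5, -3, -2, -1, 0, 1, 2, 3, 5, 6}


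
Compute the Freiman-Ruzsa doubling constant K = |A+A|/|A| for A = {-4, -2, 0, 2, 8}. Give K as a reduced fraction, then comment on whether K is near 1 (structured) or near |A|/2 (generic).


|A| = 5.
Compute A + A by enumerating all 25 pairs.
A + A = {-8, -6, -4, -2, 0, 2, 4, 6, 8, 10, 16}, so |A + A| = 11.
K = |A + A| / |A| = 11/5 (already in lowest terms) ≈ 2.2000.
Reference: AP of size 5 gives K = 9/5 ≈ 1.8000; a fully generic set of size 5 gives K ≈ 3.0000.

|A| = 5, |A + A| = 11, K = 11/5.


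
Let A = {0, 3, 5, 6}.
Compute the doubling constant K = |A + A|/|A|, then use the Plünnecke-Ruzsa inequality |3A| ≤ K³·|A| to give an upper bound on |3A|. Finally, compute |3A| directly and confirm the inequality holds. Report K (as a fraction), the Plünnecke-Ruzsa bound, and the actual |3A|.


|A| = 4.
Step 1: Compute A + A by enumerating all 16 pairs.
A + A = {0, 3, 5, 6, 8, 9, 10, 11, 12}, so |A + A| = 9.
Step 2: Doubling constant K = |A + A|/|A| = 9/4 = 9/4 ≈ 2.2500.
Step 3: Plünnecke-Ruzsa gives |3A| ≤ K³·|A| = (2.2500)³ · 4 ≈ 45.5625.
Step 4: Compute 3A = A + A + A directly by enumerating all triples (a,b,c) ∈ A³; |3A| = 15.
Step 5: Check 15 ≤ 45.5625? Yes ✓.

K = 9/4, Plünnecke-Ruzsa bound K³|A| ≈ 45.5625, |3A| = 15, inequality holds.


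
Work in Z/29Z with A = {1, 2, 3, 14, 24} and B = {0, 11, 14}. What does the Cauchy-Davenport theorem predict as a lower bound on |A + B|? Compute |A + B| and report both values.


Cauchy-Davenport: |A + B| ≥ min(p, |A| + |B| - 1) for A, B nonempty in Z/pZ.
|A| = 5, |B| = 3, p = 29.
CD lower bound = min(29, 5 + 3 - 1) = min(29, 7) = 7.
Compute A + B mod 29 directly:
a = 1: 1+0=1, 1+11=12, 1+14=15
a = 2: 2+0=2, 2+11=13, 2+14=16
a = 3: 3+0=3, 3+11=14, 3+14=17
a = 14: 14+0=14, 14+11=25, 14+14=28
a = 24: 24+0=24, 24+11=6, 24+14=9
A + B = {1, 2, 3, 6, 9, 12, 13, 14, 15, 16, 17, 24, 25, 28}, so |A + B| = 14.
Verify: 14 ≥ 7? Yes ✓.

CD lower bound = 7, actual |A + B| = 14.


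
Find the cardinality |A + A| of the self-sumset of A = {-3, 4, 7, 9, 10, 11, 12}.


A + A = {a + a' : a, a' ∈ A}; |A| = 7.
General bounds: 2|A| - 1 ≤ |A + A| ≤ |A|(|A|+1)/2, i.e. 13 ≤ |A + A| ≤ 28.
Lower bound 2|A|-1 is attained iff A is an arithmetic progression.
Enumerate sums a + a' for a ≤ a' (symmetric, so this suffices):
a = -3: -3+-3=-6, -3+4=1, -3+7=4, -3+9=6, -3+10=7, -3+11=8, -3+12=9
a = 4: 4+4=8, 4+7=11, 4+9=13, 4+10=14, 4+11=15, 4+12=16
a = 7: 7+7=14, 7+9=16, 7+10=17, 7+11=18, 7+12=19
a = 9: 9+9=18, 9+10=19, 9+11=20, 9+12=21
a = 10: 10+10=20, 10+11=21, 10+12=22
a = 11: 11+11=22, 11+12=23
a = 12: 12+12=24
Distinct sums: {-6, 1, 4, 6, 7, 8, 9, 11, 13, 14, 15, 16, 17, 18, 19, 20, 21, 22, 23, 24}
|A + A| = 20

|A + A| = 20


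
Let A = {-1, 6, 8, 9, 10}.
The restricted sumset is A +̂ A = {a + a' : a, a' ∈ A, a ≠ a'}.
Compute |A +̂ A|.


Restricted sumset: A +̂ A = {a + a' : a ∈ A, a' ∈ A, a ≠ a'}.
Equivalently, take A + A and drop any sum 2a that is achievable ONLY as a + a for a ∈ A (i.e. sums representable only with equal summands).
Enumerate pairs (a, a') with a < a' (symmetric, so each unordered pair gives one sum; this covers all a ≠ a'):
  -1 + 6 = 5
  -1 + 8 = 7
  -1 + 9 = 8
  -1 + 10 = 9
  6 + 8 = 14
  6 + 9 = 15
  6 + 10 = 16
  8 + 9 = 17
  8 + 10 = 18
  9 + 10 = 19
Collected distinct sums: {5, 7, 8, 9, 14, 15, 16, 17, 18, 19}
|A +̂ A| = 10
(Reference bound: |A +̂ A| ≥ 2|A| - 3 for |A| ≥ 2, with |A| = 5 giving ≥ 7.)

|A +̂ A| = 10


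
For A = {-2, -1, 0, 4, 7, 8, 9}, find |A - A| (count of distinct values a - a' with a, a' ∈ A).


A - A = {a - a' : a, a' ∈ A}; |A| = 7.
Bounds: 2|A|-1 ≤ |A - A| ≤ |A|² - |A| + 1, i.e. 13 ≤ |A - A| ≤ 43.
Note: 0 ∈ A - A always (from a - a). The set is symmetric: if d ∈ A - A then -d ∈ A - A.
Enumerate nonzero differences d = a - a' with a > a' (then include -d):
Positive differences: {1, 2, 3, 4, 5, 6, 7, 8, 9, 10, 11}
Full difference set: {0} ∪ (positive diffs) ∪ (negative diffs).
|A - A| = 1 + 2·11 = 23 (matches direct enumeration: 23).

|A - A| = 23


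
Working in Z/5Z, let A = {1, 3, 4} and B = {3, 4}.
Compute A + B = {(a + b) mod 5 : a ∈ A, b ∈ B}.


Work in Z/5Z: reduce every sum a + b modulo 5.
Enumerate all 6 pairs:
a = 1: 1+3=4, 1+4=0
a = 3: 3+3=1, 3+4=2
a = 4: 4+3=2, 4+4=3
Distinct residues collected: {0, 1, 2, 3, 4}
|A + B| = 5 (out of 5 total residues).

A + B = {0, 1, 2, 3, 4}


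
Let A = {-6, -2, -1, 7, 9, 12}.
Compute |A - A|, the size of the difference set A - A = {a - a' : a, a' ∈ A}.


A - A = {a - a' : a, a' ∈ A}; |A| = 6.
Bounds: 2|A|-1 ≤ |A - A| ≤ |A|² - |A| + 1, i.e. 11 ≤ |A - A| ≤ 31.
Note: 0 ∈ A - A always (from a - a). The set is symmetric: if d ∈ A - A then -d ∈ A - A.
Enumerate nonzero differences d = a - a' with a > a' (then include -d):
Positive differences: {1, 2, 3, 4, 5, 8, 9, 10, 11, 13, 14, 15, 18}
Full difference set: {0} ∪ (positive diffs) ∪ (negative diffs).
|A - A| = 1 + 2·13 = 27 (matches direct enumeration: 27).

|A - A| = 27
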